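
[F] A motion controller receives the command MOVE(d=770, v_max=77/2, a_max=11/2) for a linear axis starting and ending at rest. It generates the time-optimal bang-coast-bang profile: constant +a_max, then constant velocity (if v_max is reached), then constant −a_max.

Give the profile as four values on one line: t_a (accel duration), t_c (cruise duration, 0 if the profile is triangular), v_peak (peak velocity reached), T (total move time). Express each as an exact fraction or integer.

t_a=7 t_c=13 v_peak=77/2 T=27

v_max²/a_max = (77/2)²/(11/2) = 539/2
770 ≥ 539/2 ⇒ cruise phase
t_a = (77/2)/(11/2) = 7; v_peak = 77/2
d_cruise = 770 − 539/2 = 1001/2; t_c = (1001/2)/(77/2) = 13
T = 2·7 + 13 = 27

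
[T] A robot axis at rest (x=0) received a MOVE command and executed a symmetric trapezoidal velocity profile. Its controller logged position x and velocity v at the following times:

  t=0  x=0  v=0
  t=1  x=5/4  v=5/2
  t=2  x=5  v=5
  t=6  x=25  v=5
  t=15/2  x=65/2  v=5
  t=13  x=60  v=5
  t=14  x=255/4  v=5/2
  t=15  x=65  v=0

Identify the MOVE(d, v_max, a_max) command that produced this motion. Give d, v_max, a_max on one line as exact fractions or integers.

final state: t=15, x=65, v=0 → d = 65
a_max = (5/2−0)/(1−0) = 5/2
max v = 5 over t∈[2,13] → v_max = 5
check: 5·(2+11) = 65 ✓

d=65 v_max=5 a_max=5/2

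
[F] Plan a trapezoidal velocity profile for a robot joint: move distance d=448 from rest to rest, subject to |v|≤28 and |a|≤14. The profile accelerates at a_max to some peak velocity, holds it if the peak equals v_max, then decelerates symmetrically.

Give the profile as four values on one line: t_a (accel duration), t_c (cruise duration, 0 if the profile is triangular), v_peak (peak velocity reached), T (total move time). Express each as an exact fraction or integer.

t_a=2 t_c=14 v_peak=28 T=18

(v_max)²/a_max = 28²/14 = 56
448 ≥ 56 ⇒ cruise phase
t_a = 28/14 = 2; v_peak = 28
d_cruise = 448 − 56 = 392; t_c = 392/28 = 14
T = 2·2 + 14 = 18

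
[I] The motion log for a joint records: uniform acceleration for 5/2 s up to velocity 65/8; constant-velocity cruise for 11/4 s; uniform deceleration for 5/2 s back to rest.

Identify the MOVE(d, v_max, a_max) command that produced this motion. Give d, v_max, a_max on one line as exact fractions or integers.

a_max = (65/8)/(5/2) = 13/4
d_a = ½·65/8·5/2 = 325/32; d_c = 65/8·11/4 = 715/32
d = 2·325/32 + 715/32 = 1365/32
t_c = 11/4 > 0 → v_max = v_peak = 65/8

d=1365/32 v_max=65/8 a_max=13/4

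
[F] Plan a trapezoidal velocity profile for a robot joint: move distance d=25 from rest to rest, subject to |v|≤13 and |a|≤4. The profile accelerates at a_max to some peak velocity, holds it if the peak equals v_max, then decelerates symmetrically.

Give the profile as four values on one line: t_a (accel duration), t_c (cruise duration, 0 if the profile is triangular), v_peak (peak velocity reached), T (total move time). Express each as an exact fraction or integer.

t_a=5/2 t_c=0 v_peak=10 T=5

v_max²/a_max = 13²/4 = 169/4
25 < 169/4 so t_c = 0
v_peak = √(25·4) = √100 = 10
t_a = 10/4 = 5/2; t_c = 0
T = 2·5/2 = 5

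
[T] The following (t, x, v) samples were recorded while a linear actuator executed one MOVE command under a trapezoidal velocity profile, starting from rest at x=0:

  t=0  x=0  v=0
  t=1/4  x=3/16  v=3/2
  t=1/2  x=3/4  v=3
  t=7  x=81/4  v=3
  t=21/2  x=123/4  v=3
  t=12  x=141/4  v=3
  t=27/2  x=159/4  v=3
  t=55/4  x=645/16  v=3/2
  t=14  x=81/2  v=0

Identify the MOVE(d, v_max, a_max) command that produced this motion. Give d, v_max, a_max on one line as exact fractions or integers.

d=81/2 v_max=3 a_max=6

final state: t=14, x=81/2, v=0 → d = 81/2
a_max = (3/2−0)/(1/4−0) = 6
max v = 3 over t∈[1/2,27/2] → v_max = 3
check: 3·(1/2+13) = 81/2 ✓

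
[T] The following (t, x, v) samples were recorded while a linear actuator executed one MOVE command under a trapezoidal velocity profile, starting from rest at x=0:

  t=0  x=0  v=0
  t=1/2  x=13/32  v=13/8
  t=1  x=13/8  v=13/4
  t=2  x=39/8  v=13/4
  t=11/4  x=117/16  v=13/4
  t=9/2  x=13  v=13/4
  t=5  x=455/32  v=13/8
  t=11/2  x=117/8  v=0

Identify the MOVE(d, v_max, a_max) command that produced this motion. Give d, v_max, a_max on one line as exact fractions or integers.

d=117/8 v_max=13/4 a_max=13/4

final state: t=11/2, x=117/8, v=0 → d = 117/8
a_max = (13/8−0)/(1/2−0) = 13/4
max v = 13/4 over t∈[1,9/2] → v_max = 13/4
check: 13/4·(1+7/2) = 117/8 ✓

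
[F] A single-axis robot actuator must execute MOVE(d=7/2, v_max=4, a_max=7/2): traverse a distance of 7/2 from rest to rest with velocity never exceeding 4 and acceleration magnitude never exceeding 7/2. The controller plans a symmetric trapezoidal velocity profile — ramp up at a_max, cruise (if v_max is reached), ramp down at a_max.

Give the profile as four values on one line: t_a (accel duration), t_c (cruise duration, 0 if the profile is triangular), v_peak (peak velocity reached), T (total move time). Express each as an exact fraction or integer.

t_a=1 t_c=0 v_peak=7/2 T=2

vₘ²/aₘ = 4²/(7/2) = 32/7
7/2 < 32/7 → triangular
v_peak = √(7/2·7/2) = √(49/4) = 7/2
t_a = (7/2)/(7/2) = 1; t_c = 0
T = 2·1 = 2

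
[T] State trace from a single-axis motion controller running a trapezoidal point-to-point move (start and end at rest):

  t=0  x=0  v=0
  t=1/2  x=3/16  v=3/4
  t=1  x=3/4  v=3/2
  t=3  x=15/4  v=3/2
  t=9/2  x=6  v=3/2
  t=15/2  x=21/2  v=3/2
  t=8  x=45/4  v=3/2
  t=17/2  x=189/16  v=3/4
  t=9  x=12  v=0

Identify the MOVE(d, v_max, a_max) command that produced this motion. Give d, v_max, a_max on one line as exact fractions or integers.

final state: t=9, x=12, v=0 → d = 12
a_max = (3/4−0)/(1/2−0) = 3/2
max v = 3/2 over t∈[1,8] → v_max = 3/2
check: 3/2·(1+7) = 12 ✓

d=12 v_max=3/2 a_max=3/2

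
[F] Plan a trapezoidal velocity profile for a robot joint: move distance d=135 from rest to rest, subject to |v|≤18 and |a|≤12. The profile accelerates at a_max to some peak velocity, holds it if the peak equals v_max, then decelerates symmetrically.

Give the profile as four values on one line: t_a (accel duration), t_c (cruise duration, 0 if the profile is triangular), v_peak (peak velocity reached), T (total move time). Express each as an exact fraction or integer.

v_max²/a_max = 18²/12 = 27
135 ≥ 27 → trapezoidal
t_a = 18/12 = 3/2; v_peak = 18
d_cruise = 135 − 27 = 108; t_c = 108/18 = 6
T = 2·3/2 + 6 = 9

t_a=3/2 t_c=6 v_peak=18 T=9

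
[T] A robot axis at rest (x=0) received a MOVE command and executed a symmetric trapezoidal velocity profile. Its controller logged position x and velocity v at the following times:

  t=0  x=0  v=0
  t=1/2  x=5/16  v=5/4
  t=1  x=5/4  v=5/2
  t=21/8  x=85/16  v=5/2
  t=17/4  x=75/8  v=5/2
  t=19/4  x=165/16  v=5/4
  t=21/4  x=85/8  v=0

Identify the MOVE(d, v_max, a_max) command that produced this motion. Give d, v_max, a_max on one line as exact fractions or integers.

d=85/8 v_max=5/2 a_max=5/2

final state: t=21/4, x=85/8, v=0 → d = 85/8
a_max = (5/4−0)/(1/2−0) = 5/2
max v = 5/2 over t∈[1,17/4] → v_max = 5/2
check: 5/2·(1+13/4) = 85/8 ✓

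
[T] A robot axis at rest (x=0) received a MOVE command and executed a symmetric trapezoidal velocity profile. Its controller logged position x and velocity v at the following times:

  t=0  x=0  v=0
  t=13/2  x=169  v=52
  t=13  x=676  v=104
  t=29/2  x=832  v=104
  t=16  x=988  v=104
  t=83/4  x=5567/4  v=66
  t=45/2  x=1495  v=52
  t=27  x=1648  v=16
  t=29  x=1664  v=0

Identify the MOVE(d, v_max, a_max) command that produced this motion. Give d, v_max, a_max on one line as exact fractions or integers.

final state: t=29, x=1664, v=0 → d = 1664
a_max = (52−0)/(13/2−0) = 8
max v = 104 over t∈[13,16] → v_max = 104
check: 104·(13+3) = 1664 ✓

d=1664 v_max=104 a_max=8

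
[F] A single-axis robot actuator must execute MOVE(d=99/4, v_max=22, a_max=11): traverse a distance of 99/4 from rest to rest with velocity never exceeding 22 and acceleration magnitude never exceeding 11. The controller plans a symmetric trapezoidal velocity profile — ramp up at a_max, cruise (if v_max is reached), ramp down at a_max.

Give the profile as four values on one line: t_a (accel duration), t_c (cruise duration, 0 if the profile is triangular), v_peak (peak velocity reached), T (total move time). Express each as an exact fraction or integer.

vₘ²/aₘ = 22²/11 = 44
99/4 < 44 so t_c = 0
v_peak = √(99/4·11) = √(1089/4) = 33/2
t_a = (33/2)/11 = 3/2; t_c = 0
T = 2·3/2 = 3

t_a=3/2 t_c=0 v_peak=33/2 T=3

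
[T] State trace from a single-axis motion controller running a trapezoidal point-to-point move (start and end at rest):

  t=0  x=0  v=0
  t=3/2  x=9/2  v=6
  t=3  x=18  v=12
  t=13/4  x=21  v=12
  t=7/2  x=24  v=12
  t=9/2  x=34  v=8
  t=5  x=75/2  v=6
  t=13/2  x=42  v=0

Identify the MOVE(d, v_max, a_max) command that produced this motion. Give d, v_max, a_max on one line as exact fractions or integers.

d=42 v_max=12 a_max=4

final state: t=13/2, x=42, v=0 → d = 42
a_max = (6−0)/(3/2−0) = 4
max v = 12 over t∈[3,7/2] → v_max = 12
check: 12·(3+1/2) = 42 ✓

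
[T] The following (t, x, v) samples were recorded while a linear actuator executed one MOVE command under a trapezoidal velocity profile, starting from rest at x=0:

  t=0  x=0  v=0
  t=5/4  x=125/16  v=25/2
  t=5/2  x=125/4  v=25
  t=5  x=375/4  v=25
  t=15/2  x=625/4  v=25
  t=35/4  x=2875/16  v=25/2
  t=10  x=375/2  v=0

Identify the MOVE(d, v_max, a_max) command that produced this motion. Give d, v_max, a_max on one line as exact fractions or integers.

final state: t=10, x=375/2, v=0 → d = 375/2
a_max = (25/2−0)/(5/4−0) = 10
max v = 25 over t∈[5/2,15/2] → v_max = 25
check: 25·(5/2+5) = 375/2 ✓

d=375/2 v_max=25 a_max=10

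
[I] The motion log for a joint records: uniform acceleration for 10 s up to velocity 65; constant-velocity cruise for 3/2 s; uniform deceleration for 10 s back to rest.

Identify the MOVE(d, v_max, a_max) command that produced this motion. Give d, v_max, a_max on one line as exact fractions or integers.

a_max = 65/10 = 13/2
d_a = ½·65·10 = 325; d_c = 65·3/2 = 195/2
d = 2·325 + 195/2 = 1495/2
t_c = 3/2 > 0 so v_max = 65

d=1495/2 v_max=65 a_max=13/2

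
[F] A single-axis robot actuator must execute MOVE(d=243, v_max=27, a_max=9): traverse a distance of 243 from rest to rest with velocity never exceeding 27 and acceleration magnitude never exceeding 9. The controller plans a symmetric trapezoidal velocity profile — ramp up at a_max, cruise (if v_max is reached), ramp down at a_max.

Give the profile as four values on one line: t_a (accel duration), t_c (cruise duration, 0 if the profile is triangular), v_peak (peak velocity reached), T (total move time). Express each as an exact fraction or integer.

v_max²/a_max = 27²/9 = 81
243 ≥ 81 so v_max reached
t_a = 27/9 = 3; v_peak = 27
d_cruise = 243 − 81 = 162; t_c = 162/27 = 6
T = 2·3 + 6 = 12

t_a=3 t_c=6 v_peak=27 T=12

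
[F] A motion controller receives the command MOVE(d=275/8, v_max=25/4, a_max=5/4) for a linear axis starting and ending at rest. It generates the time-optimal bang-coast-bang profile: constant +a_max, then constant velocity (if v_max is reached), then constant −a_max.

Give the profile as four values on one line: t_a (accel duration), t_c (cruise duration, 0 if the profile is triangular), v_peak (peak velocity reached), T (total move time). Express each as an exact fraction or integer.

t_a=5 t_c=1/2 v_peak=25/4 T=21/2

vₘ²/aₘ = (25/4)²/(5/4) = 125/4
275/8 ≥ 125/4 so v_max reached
t_a = (25/4)/(5/4) = 5; v_peak = 25/4
d_cruise = 275/8 − 125/4 = 25/8; t_c = (25/8)/(25/4) = 1/2
T = 2·5 + 1/2 = 21/2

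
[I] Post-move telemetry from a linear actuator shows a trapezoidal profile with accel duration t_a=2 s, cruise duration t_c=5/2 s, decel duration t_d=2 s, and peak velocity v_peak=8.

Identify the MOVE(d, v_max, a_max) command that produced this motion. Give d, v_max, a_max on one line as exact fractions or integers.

d=36 v_max=8 a_max=4

a_max = 8/2 = 4
d_a = ½·8·2 = 8; d_c = 8·5/2 = 20
d = 2·8 + 20 = 36
t_c = 5/2 > 0 → v_max = v_peak = 8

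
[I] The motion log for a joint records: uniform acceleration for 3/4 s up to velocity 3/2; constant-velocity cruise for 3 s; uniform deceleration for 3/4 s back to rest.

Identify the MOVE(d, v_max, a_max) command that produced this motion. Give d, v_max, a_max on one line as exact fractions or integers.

d=45/8 v_max=3/2 a_max=2

a_max = (3/2)/(3/4) = 2
d_a = ½·3/2·3/4 = 9/16; d_c = 3/2·3 = 9/2
d = 2·9/16 + 9/2 = 45/8
t_c = 3 > 0 ⇒ limit active, v_max = 3/2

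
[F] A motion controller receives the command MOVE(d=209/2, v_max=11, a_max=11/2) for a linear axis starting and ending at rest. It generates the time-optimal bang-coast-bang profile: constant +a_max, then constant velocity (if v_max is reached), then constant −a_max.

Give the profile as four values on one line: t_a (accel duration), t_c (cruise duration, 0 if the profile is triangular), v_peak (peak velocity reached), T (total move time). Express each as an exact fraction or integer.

t_a=2 t_c=15/2 v_peak=11 T=23/2

vₘ²/aₘ = 11²/(11/2) = 22
209/2 ≥ 22 so v_max reached
t_a = 11/(11/2) = 2; v_peak = 11
d_cruise = 209/2 − 22 = 165/2; t_c = (165/2)/11 = 15/2
T = 2·2 + 15/2 = 23/2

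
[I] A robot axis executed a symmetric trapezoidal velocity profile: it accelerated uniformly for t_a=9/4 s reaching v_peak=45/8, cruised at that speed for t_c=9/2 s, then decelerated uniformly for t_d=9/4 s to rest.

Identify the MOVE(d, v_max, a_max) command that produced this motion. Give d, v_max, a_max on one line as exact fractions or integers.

a_max = (45/8)/(9/4) = 5/2
d_a = ½·45/8·9/4 = 405/64; d_c = 45/8·9/2 = 405/16
d = 2·405/64 + 405/16 = 1215/32
t_c = 9/2 > 0 so v_max = 45/8

d=1215/32 v_max=45/8 a_max=5/2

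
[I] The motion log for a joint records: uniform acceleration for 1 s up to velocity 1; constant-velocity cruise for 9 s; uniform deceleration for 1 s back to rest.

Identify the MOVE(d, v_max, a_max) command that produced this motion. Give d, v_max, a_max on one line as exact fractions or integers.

a_max = 1/1 = 1
d_a = ½·1·1 = 1/2; d_c = 1·9 = 9
d = 2·1/2 + 9 = 10
t_c = 9 > 0 ⇒ limit active, v_max = 1

d=10 v_max=1 a_max=1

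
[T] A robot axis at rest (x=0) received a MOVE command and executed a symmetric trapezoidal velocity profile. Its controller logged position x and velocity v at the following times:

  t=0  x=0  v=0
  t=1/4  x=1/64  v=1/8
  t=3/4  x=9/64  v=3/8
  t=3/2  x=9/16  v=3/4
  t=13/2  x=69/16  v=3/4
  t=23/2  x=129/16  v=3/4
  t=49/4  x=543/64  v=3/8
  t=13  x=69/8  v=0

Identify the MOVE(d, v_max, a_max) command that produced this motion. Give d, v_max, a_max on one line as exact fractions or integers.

d=69/8 v_max=3/4 a_max=1/2

final state: t=13, x=69/8, v=0 → d = 69/8
a_max = (1/8−0)/(1/4−0) = 1/2
max v = 3/4 over t∈[3/2,23/2] → v_max = 3/4
check: 3/4·(3/2+10) = 69/8 ✓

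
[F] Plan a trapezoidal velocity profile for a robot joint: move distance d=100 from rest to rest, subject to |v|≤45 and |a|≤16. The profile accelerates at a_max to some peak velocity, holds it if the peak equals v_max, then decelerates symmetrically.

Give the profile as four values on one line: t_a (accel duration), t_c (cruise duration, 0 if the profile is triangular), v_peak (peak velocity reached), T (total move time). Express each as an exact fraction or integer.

t_a=5/2 t_c=0 v_peak=40 T=5

vₘ²/aₘ = 45²/16 = 2025/16
100 < 2025/16 ⇒ no cruise
v_peak = √(100·16) = √1600 = 40
t_a = 40/16 = 5/2; t_c = 0
T = 2·5/2 = 5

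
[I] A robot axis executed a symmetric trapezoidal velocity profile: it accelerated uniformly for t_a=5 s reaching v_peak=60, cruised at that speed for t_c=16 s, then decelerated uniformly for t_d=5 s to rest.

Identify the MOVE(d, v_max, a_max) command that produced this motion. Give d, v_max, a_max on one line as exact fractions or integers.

a_max = 60/5 = 12
d_a = ½·60·5 = 150; d_c = 60·16 = 960
d = 2·150 + 960 = 1260
t_c = 16 > 0 → v_max = v_peak = 60

d=1260 v_max=60 a_max=12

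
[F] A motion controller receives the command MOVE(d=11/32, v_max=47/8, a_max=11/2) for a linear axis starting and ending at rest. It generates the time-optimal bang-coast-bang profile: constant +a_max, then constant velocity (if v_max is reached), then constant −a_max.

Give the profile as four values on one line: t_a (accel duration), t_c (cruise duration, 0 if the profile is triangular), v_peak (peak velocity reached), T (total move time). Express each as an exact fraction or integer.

t_a=1/4 t_c=0 v_peak=11/8 T=1/2

vₘ²/aₘ = (47/8)²/(11/2) = 2209/352
11/32 < 2209/352 → triangular
v_peak = √(11/32·11/2) = √(121/64) = 11/8
t_a = (11/8)/(11/2) = 1/4; t_c = 0
T = 2·1/4 = 1/2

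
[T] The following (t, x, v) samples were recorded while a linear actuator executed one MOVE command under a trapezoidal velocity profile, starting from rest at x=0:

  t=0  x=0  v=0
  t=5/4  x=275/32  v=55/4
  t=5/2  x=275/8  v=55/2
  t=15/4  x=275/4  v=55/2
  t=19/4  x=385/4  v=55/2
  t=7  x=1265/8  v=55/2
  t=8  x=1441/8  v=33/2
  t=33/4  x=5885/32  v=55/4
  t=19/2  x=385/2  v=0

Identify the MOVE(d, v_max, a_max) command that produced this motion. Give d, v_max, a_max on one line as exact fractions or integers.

d=385/2 v_max=55/2 a_max=11

final state: t=19/2, x=385/2, v=0 → d = 385/2
a_max = (55/4−0)/(5/4−0) = 11
max v = 55/2 over t∈[5/2,7] → v_max = 55/2
check: 55/2·(5/2+9/2) = 385/2 ✓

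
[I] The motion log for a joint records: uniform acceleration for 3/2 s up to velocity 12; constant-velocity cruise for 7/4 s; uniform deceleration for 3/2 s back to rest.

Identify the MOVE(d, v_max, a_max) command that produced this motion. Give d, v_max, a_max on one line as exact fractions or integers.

a_max = 12/(3/2) = 8
d_a = ½·12·3/2 = 9; d_c = 12·7/4 = 21
d = 2·9 + 21 = 39
t_c = 7/4 > 0 so v_max = 12

d=39 v_max=12 a_max=8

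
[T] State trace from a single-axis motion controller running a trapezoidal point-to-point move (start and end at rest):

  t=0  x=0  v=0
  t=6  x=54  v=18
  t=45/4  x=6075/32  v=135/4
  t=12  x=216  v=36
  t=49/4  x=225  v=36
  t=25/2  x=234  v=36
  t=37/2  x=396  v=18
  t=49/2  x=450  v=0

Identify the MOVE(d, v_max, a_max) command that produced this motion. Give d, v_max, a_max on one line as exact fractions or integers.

final state: t=49/2, x=450, v=0 → d = 450
a_max = (18−0)/(6−0) = 3
max v = 36 over t∈[12,25/2] → v_max = 36
check: 36·(12+1/2) = 450 ✓

d=450 v_max=36 a_max=3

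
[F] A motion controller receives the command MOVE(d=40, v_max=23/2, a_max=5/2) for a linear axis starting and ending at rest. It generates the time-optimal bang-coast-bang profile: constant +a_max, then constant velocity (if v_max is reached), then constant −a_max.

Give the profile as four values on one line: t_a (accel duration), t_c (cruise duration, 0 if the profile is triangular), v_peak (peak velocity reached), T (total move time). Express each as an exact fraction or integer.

t_a=4 t_c=0 v_peak=10 T=8

v_max²/a_max = (23/2)²/(5/2) = 529/10
40 < 529/10 so t_c = 0
v_peak = √(40·5/2) = √100 = 10
t_a = 10/(5/2) = 4; t_c = 0
T = 2·4 = 8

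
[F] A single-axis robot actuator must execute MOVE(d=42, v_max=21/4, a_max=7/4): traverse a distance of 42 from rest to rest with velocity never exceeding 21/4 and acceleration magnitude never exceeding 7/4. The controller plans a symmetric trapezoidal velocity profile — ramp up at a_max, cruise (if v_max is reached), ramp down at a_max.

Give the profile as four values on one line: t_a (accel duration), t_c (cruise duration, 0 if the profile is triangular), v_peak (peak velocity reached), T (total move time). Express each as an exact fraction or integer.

v_max²/a_max = (21/4)²/(7/4) = 63/4
42 ≥ 63/4 → trapezoidal
t_a = (21/4)/(7/4) = 3; v_peak = 21/4
d_cruise = 42 − 63/4 = 105/4; t_c = (105/4)/(21/4) = 5
T = 2·3 + 5 = 11

t_a=3 t_c=5 v_peak=21/4 T=11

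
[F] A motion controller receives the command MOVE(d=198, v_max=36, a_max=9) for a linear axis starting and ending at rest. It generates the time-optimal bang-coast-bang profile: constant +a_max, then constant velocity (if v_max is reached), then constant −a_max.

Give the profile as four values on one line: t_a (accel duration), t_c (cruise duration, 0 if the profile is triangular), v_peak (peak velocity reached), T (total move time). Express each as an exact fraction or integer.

t_a=4 t_c=3/2 v_peak=36 T=19/2

v_max²/a_max = 36²/9 = 144
198 ≥ 144 so v_max reached
t_a = 36/9 = 4; v_peak = 36
d_cruise = 198 − 144 = 54; t_c = 54/36 = 3/2
T = 2·4 + 3/2 = 19/2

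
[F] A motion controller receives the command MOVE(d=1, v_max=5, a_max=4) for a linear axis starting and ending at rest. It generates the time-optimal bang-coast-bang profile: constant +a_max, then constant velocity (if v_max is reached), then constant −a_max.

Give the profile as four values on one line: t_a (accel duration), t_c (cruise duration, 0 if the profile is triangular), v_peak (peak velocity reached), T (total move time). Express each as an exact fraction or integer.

t_a=1/2 t_c=0 v_peak=2 T=1

(v_max)²/a_max = 5²/4 = 25/4
1 < 25/4 → triangular
v_peak = √(1·4) = √4 = 2
t_a = 2/4 = 1/2; t_c = 0
T = 2·1/2 = 1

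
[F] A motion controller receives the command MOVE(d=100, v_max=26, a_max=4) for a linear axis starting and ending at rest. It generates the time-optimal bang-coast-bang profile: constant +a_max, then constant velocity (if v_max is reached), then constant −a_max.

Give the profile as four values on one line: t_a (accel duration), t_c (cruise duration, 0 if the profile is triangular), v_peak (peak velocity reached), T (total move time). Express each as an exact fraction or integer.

t_a=5 t_c=0 v_peak=20 T=10

v_max²/a_max = 26²/4 = 169
100 < 169 → triangular
v_peak = √(100·4) = √400 = 20
t_a = 20/4 = 5; t_c = 0
T = 2·5 = 10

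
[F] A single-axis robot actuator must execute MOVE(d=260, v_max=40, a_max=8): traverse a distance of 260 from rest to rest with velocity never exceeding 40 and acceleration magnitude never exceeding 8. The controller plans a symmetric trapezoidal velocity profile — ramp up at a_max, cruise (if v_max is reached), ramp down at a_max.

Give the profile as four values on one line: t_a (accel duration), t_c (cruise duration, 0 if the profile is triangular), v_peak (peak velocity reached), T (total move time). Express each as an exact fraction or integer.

v_max²/a_max = 40²/8 = 200
260 ≥ 200 so v_max reached
t_a = 40/8 = 5; v_peak = 40
d_cruise = 260 − 200 = 60; t_c = 60/40 = 3/2
T = 2·5 + 3/2 = 23/2

t_a=5 t_c=3/2 v_peak=40 T=23/2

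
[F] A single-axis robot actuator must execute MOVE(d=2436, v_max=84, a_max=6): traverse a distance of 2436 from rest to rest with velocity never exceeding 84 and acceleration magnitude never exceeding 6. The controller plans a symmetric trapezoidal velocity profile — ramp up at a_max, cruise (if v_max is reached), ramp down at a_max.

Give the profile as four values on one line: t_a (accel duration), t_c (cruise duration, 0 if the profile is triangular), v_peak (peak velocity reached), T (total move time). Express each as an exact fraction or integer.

t_a=14 t_c=15 v_peak=84 T=43

v_max²/a_max = 84²/6 = 1176
2436 ≥ 1176 so v_max reached
t_a = 84/6 = 14; v_peak = 84
d_cruise = 2436 − 1176 = 1260; t_c = 1260/84 = 15
T = 2·14 + 15 = 43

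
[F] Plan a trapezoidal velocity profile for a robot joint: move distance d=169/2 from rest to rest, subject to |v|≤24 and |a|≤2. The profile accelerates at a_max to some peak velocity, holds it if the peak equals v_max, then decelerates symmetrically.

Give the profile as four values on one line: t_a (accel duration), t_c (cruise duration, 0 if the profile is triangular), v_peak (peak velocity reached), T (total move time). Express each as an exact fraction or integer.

(v_max)²/a_max = 24²/2 = 288
169/2 < 288 ⇒ no cruise
v_peak = √(169/2·2) = √169 = 13
t_a = 13/2; t_c = 0
T = 2·13/2 = 13

t_a=13/2 t_c=0 v_peak=13 T=13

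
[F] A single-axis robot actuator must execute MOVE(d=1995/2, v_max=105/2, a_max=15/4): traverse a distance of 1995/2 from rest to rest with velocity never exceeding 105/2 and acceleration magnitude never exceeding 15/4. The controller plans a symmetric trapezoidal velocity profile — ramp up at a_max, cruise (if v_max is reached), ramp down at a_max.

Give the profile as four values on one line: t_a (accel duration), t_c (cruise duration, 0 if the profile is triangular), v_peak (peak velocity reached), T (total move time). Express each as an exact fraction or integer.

t_a=14 t_c=5 v_peak=105/2 T=33

v_max²/a_max = (105/2)²/(15/4) = 735
1995/2 ≥ 735 so v_max reached
t_a = (105/2)/(15/4) = 14; v_peak = 105/2
d_cruise = 1995/2 − 735 = 525/2; t_c = (525/2)/(105/2) = 5
T = 2·14 + 5 = 33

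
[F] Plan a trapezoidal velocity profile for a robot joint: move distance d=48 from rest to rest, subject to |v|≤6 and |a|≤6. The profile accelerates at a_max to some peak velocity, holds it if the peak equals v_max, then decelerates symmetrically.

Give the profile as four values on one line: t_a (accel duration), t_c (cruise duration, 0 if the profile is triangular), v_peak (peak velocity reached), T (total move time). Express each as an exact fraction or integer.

v_max²/a_max = 6²/6 = 6
48 ≥ 6 → trapezoidal
t_a = 6/6 = 1; v_peak = 6
d_cruise = 48 − 6 = 42; t_c = 42/6 = 7
T = 2·1 + 7 = 9

t_a=1 t_c=7 v_peak=6 T=9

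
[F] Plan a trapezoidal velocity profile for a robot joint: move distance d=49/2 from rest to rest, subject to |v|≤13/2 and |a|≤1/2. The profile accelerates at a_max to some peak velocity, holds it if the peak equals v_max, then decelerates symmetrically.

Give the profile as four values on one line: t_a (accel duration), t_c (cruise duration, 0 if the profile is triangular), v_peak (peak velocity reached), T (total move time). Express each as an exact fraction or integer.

v_max²/a_max = (13/2)²/(1/2) = 169/2
49/2 < 169/2 so t_c = 0
v_peak = √(49/2·1/2) = √(49/4) = 7/2
t_a = (7/2)/(1/2) = 7; t_c = 0
T = 2·7 = 14

t_a=7 t_c=0 v_peak=7/2 T=14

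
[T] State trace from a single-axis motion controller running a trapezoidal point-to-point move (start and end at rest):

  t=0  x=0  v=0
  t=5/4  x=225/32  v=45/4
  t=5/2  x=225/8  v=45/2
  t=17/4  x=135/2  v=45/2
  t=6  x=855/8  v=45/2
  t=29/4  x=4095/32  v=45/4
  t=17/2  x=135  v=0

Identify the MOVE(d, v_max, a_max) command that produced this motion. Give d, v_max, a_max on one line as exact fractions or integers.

d=135 v_max=45/2 a_max=9

final state: t=17/2, x=135, v=0 → d = 135
a_max = (45/4−0)/(5/4−0) = 9
max v = 45/2 over t∈[5/2,6] → v_max = 45/2
check: 45/2·(5/2+7/2) = 135 ✓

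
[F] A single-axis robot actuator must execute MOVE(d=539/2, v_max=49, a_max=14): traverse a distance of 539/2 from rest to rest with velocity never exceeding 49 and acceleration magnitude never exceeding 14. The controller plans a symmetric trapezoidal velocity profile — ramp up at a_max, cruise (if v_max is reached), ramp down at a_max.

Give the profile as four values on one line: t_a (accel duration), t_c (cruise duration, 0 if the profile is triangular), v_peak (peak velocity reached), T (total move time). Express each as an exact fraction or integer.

vₘ²/aₘ = 49²/14 = 343/2
539/2 ≥ 343/2 so v_max reached
t_a = 49/14 = 7/2; v_peak = 49
d_cruise = 539/2 − 343/2 = 98; t_c = 98/49 = 2
T = 2·7/2 + 2 = 9

t_a=7/2 t_c=2 v_peak=49 T=9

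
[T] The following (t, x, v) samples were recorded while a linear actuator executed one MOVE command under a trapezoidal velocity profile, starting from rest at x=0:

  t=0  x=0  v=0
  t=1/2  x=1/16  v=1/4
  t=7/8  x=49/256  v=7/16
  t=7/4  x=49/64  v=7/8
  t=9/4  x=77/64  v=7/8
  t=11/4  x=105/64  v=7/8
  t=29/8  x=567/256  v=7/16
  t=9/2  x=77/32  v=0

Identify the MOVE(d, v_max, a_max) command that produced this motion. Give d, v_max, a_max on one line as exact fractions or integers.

final state: t=9/2, x=77/32, v=0 → d = 77/32
a_max = (1/4−0)/(1/2−0) = 1/2
max v = 7/8 over t∈[7/4,11/4] → v_max = 7/8
check: 7/8·(7/4+1) = 77/32 ✓

d=77/32 v_max=7/8 a_max=1/2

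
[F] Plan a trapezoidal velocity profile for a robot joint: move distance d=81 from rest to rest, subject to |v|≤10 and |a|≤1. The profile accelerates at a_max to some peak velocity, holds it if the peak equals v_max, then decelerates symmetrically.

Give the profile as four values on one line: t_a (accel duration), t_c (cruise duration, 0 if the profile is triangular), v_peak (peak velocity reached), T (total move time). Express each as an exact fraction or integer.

v_max²/a_max = 10²/1 = 100
81 < 100 ⇒ no cruise
v_peak = √(81·1) = √81 = 9
t_a = 9/1 = 9; t_c = 0
T = 2·9 = 18

t_a=9 t_c=0 v_peak=9 T=18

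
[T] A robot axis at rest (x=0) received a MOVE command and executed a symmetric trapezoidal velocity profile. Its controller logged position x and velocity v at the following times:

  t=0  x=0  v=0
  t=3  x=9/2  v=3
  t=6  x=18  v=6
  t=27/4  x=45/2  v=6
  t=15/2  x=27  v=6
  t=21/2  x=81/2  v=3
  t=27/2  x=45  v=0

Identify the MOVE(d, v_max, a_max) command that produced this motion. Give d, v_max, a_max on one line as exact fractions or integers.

d=45 v_max=6 a_max=1

final state: t=27/2, x=45, v=0 → d = 45
a_max = (3−0)/(3−0) = 1
max v = 6 over t∈[6,15/2] → v_max = 6
check: 6·(6+3/2) = 45 ✓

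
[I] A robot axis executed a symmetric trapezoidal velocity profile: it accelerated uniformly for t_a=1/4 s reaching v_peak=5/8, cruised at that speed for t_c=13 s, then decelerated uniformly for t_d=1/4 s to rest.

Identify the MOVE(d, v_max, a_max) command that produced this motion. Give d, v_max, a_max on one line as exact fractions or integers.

a_max = (5/8)/(1/4) = 5/2
d_a = ½·5/8·1/4 = 5/64; d_c = 5/8·13 = 65/8
d = 2·5/64 + 65/8 = 265/32
t_c = 13 > 0 ⇒ limit active, v_max = 5/8

d=265/32 v_max=5/8 a_max=5/2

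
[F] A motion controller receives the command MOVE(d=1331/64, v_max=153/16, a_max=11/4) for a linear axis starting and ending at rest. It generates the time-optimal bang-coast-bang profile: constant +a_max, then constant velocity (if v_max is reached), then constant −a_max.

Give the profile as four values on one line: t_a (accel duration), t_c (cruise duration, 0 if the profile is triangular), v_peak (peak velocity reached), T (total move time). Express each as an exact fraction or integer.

t_a=11/4 t_c=0 v_peak=121/16 T=11/2

v_max²/a_max = (153/16)²/(11/4) = 23409/704
1331/64 < 23409/704 ⇒ no cruise
v_peak = √(1331/64·11/4) = √(14641/256) = 121/16
t_a = (121/16)/(11/4) = 11/4; t_c = 0
T = 2·11/4 = 11/2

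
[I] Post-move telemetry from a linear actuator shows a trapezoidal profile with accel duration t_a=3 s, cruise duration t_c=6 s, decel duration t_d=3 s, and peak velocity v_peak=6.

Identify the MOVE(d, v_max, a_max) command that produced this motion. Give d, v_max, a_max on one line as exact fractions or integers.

d=54 v_max=6 a_max=2

a_max = 6/3 = 2
d_a = ½·6·3 = 9; d_c = 6·6 = 36
d = 2·9 + 36 = 54
t_c = 6 > 0 ⇒ limit active, v_max = 6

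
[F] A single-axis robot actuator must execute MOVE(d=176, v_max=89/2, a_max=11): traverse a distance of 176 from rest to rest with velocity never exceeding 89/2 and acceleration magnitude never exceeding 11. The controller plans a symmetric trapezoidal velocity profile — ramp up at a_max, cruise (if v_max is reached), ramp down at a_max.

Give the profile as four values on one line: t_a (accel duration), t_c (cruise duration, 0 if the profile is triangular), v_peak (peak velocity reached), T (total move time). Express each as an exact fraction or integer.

t_a=4 t_c=0 v_peak=44 T=8

(v_max)²/a_max = (89/2)²/11 = 7921/44
176 < 7921/44 ⇒ no cruise
v_peak = √(176·11) = √1936 = 44
t_a = 44/11 = 4; t_c = 0
T = 2·4 = 8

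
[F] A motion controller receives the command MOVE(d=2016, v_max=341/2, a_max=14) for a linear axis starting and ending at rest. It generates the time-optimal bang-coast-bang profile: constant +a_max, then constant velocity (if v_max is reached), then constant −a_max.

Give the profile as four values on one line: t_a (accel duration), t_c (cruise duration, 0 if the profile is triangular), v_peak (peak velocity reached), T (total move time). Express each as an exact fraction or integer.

t_a=12 t_c=0 v_peak=168 T=24

vₘ²/aₘ = (341/2)²/14 = 116281/56
2016 < 116281/56 → triangular
v_peak = √(2016·14) = √28224 = 168
t_a = 168/14 = 12; t_c = 0
T = 2·12 = 24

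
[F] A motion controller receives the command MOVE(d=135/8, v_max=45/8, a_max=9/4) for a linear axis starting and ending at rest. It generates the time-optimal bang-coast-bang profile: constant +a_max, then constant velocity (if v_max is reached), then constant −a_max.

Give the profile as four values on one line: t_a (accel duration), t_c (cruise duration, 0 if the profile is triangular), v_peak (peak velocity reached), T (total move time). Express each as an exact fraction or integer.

(v_max)²/a_max = (45/8)²/(9/4) = 225/16
135/8 ≥ 225/16 → trapezoidal
t_a = (45/8)/(9/4) = 5/2; v_peak = 45/8
d_cruise = 135/8 − 225/16 = 45/16; t_c = (45/16)/(45/8) = 1/2
T = 2·5/2 + 1/2 = 11/2

t_a=5/2 t_c=1/2 v_peak=45/8 T=11/2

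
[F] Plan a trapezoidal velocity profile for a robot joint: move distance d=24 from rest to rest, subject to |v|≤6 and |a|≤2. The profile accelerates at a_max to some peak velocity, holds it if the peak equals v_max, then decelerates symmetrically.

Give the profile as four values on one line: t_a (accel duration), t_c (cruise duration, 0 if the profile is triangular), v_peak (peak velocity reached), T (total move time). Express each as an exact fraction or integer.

t_a=3 t_c=1 v_peak=6 T=7

v_max²/a_max = 6²/2 = 18
24 ≥ 18 → trapezoidal
t_a = 6/2 = 3; v_peak = 6
d_cruise = 24 − 18 = 6; t_c = 6/6 = 1
T = 2·3 + 1 = 7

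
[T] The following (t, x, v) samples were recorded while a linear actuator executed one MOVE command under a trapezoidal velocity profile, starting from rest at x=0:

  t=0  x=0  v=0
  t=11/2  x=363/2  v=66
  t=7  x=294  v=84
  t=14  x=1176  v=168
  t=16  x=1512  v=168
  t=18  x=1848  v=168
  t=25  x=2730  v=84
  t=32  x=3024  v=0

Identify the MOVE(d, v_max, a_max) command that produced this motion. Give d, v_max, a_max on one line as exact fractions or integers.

final state: t=32, x=3024, v=0 → d = 3024
a_max = (66−0)/(11/2−0) = 12
max v = 168 over t∈[14,18] → v_max = 168
check: 168·(14+4) = 3024 ✓

d=3024 v_max=168 a_max=12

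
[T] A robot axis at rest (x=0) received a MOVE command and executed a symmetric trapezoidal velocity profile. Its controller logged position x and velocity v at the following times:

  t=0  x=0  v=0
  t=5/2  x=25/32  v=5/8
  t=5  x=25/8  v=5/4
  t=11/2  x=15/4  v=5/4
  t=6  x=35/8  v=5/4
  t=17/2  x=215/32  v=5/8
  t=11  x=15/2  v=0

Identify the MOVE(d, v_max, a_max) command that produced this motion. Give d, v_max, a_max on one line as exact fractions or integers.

final state: t=11, x=15/2, v=0 → d = 15/2
a_max = (5/8−0)/(5/2−0) = 1/4
max v = 5/4 over t∈[5,6] → v_max = 5/4
check: 5/4·(5+1) = 15/2 ✓

d=15/2 v_max=5/4 a_max=1/4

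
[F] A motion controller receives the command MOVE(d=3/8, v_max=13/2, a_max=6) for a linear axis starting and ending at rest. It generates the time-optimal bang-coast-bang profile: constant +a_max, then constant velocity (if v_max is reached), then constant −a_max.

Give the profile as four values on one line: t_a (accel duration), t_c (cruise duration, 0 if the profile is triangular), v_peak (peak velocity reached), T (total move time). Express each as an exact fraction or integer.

t_a=1/4 t_c=0 v_peak=3/2 T=1/2

v_max²/a_max = (13/2)²/6 = 169/24
3/8 < 169/24 so t_c = 0
v_peak = √(3/8·6) = √(9/4) = 3/2
t_a = (3/2)/6 = 1/4; t_c = 0
T = 2·1/4 = 1/2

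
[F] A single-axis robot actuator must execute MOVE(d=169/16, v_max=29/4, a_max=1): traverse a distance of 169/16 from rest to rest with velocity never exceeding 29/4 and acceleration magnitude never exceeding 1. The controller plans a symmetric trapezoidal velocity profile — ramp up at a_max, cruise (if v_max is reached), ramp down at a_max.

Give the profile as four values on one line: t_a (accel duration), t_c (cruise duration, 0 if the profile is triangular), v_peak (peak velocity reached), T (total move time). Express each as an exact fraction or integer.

t_a=13/4 t_c=0 v_peak=13/4 T=13/2

(v_max)²/a_max = (29/4)²/1 = 841/16
169/16 < 841/16 so t_c = 0
v_peak = √(169/16·1) = √(169/16) = 13/4
t_a = (13/4)/1 = 13/4; t_c = 0
T = 2·13/4 = 13/2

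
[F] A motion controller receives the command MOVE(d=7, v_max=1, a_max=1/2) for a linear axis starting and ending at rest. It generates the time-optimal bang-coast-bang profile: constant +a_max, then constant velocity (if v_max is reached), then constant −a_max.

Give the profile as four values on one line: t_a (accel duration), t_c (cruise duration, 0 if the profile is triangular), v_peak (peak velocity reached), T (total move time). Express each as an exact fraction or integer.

vₘ²/aₘ = 1²/(1/2) = 2
7 ≥ 2 so v_max reached
t_a = 1/(1/2) = 2; v_peak = 1
d_cruise = 7 − 2 = 5; t_c = 5/1 = 5
T = 2·2 + 5 = 9

t_a=2 t_c=5 v_peak=1 T=9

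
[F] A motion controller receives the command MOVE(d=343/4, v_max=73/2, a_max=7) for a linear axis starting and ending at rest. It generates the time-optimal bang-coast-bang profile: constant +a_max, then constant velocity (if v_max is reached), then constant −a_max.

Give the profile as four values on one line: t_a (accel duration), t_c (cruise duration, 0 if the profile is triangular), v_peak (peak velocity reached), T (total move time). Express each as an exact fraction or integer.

vₘ²/aₘ = (73/2)²/7 = 5329/28
343/4 < 5329/28 ⇒ no cruise
v_peak = √(343/4·7) = √(2401/4) = 49/2
t_a = (49/2)/7 = 7/2; t_c = 0
T = 2·7/2 = 7

t_a=7/2 t_c=0 v_peak=49/2 T=7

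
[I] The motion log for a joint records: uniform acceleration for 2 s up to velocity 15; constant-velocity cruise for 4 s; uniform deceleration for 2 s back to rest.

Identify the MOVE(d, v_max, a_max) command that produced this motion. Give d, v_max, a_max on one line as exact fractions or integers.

d=90 v_max=15 a_max=15/2

a_max = 15/2
d_a = ½·15·2 = 15; d_c = 15·4 = 60
d = 2·15 + 60 = 90
t_c = 4 > 0 ⇒ limit active, v_max = 15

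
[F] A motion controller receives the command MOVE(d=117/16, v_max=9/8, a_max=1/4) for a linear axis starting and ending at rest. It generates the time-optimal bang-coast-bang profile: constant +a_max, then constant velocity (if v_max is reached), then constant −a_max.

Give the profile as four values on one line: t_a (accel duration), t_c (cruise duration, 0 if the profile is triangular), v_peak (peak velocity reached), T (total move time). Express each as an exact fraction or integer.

v_max²/a_max = (9/8)²/(1/4) = 81/16
117/16 ≥ 81/16 → trapezoidal
t_a = (9/8)/(1/4) = 9/2; v_peak = 9/8
d_cruise = 117/16 − 81/16 = 9/4; t_c = (9/4)/(9/8) = 2
T = 2·9/2 + 2 = 11

t_a=9/2 t_c=2 v_peak=9/8 T=11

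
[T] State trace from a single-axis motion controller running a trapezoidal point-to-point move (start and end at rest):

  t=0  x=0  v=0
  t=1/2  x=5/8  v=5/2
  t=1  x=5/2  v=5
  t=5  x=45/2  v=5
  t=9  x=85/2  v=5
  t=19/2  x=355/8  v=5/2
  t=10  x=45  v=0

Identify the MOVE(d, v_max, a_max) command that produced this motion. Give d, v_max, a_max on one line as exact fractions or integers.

d=45 v_max=5 a_max=5

final state: t=10, x=45, v=0 → d = 45
a_max = (5/2−0)/(1/2−0) = 5
max v = 5 over t∈[1,9] → v_max = 5
check: 5·(1+8) = 45 ✓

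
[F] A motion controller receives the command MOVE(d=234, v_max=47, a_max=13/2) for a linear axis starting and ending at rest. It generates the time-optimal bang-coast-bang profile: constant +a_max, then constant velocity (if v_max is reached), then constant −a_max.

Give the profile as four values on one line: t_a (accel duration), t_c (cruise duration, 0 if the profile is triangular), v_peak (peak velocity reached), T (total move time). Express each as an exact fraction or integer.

t_a=6 t_c=0 v_peak=39 T=12

vₘ²/aₘ = 47²/(13/2) = 4418/13
234 < 4418/13 so t_c = 0
v_peak = √(234·13/2) = √1521 = 39
t_a = 39/(13/2) = 6; t_c = 0
T = 2·6 = 12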